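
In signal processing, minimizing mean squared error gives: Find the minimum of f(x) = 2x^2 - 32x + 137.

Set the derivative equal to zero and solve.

f(x) = 2x^2 - 32x + 137
f'(x) = 4x + (-32) = 0
x = 32/4 = 8
f(8) = 9
Since f''(x) = 4 > 0, this is a minimum.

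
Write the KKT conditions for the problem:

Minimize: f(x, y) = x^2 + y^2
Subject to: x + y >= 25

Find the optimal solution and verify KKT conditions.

KKT conditions for min x^2 + y^2 s.t. x + y >= 25:
Stationarity: 2x = mu, 2y = mu
So x = y = mu/2.
Complementary slackness: mu*(x + y - 25) = 0
Primal feasibility: x + y >= 25; dual feasibility: mu >= 0
If mu = 0 then x = y = 0, but 0 + 0 < 25 is infeasible, so the constraint is active.
Constraint active: x + y = 2*(mu/2) = 25 => mu = 25
x = y = 25/2, f = 625/2
Verify: stationarity 2*(25/2) = 25 = mu; primal 25/2 + 25/2 = 25 >= 25; dual mu = 25 >= 0; complementary slackness 25*(25 - 25) = 0. All KKT conditions hold.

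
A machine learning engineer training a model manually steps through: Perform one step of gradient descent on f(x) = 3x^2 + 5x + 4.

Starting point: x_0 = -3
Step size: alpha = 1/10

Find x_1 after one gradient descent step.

f(x) = 3x^2 + 5x + 4
f'(x) = 6x + 5
f'(-3) = 6*-3 + (5) = -13
x_1 = x_0 - alpha * f'(x_0) = -3 - 1/10 * -13 = -17/10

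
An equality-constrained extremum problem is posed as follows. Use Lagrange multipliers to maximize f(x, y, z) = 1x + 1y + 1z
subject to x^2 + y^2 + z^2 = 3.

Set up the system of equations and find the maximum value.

Lagrange conditions: 1 = 2*lambda*x, 1 = 2*lambda*y, 1 = 2*lambda*z
So x:1 = y:1 = z:1, i.e. x = 1t, y = 1t, z = 1t
Constraint: t^2*(1^2 + 1^2 + 1^2) = 3
  t^2 * 3 = 3  =>  t = sqrt(1)
Maximum = 1*1t + 1*1t + 1*1t = 3*sqrt(1) = 3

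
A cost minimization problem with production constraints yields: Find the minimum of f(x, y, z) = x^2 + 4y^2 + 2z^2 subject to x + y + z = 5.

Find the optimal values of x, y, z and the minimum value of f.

Using Lagrange multipliers on f = x^2 + 4y^2 + 2z^2 with constraint x + y + z = 5:
Conditions: 2*1*x = lambda, 2*4*y = lambda, 2*2*z = lambda
So x = lambda/2, y = lambda/8, z = lambda/4
Substituting into constraint: lambda * (7/8) = 5
lambda = 40/7
x = 20/7, y = 5/7, z = 10/7
Minimum value = 100/7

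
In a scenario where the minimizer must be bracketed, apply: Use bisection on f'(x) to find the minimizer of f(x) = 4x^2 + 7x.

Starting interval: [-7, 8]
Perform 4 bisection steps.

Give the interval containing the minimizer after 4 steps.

Finding critical point of f(x) = 4x^2 + 7x using bisection on f'(x) = 8x + 7.
f'(x) = 0 when x = -7/8.
Starting interval: [-7, 8]
Step 1: mid = 1/2, f'(mid) = 11, new interval = [-7, 1/2]
Step 2: mid = -13/4, f'(mid) = -19, new interval = [-13/4, 1/2]
Step 3: mid = -11/8, f'(mid) = -4, new interval = [-11/8, 1/2]
Step 4: mid = -7/16, f'(mid) = 7/2, new interval = [-11/8, -7/16]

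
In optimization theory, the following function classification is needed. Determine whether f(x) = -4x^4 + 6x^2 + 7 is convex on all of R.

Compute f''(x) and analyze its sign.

f(x) = -4x^4 + 6x^2 + 7
f'(x) = -16x^3 + 12x
f''(x) = -48x^2 + 12
f''(x) = -48x^2 + 12 -> -inf as |x| -> inf
Therefore, f is not globally convex on R.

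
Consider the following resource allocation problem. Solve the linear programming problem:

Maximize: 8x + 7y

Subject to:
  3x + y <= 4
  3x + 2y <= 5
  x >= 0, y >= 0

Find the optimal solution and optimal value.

Feasible vertices: (0, 0), (0, 5/2), (1, 1), (4/3, 0)
Objective 8x + 7y at each:
  (0, 0): 0
  (0, 5/2): 35/2
  (1, 1): 15
  (4/3, 0): 32/3
Maximum is 35/2 at (0, 5/2).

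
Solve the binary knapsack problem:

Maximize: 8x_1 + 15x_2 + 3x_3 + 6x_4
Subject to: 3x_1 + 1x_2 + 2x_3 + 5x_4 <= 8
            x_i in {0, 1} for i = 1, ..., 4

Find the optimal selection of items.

Items: item 1 (v=8, w=3), item 2 (v=15, w=1), item 3 (v=3, w=2), item 4 (v=6, w=5)
Capacity: 8
Checking all 16 subsets (w = total weight, v = total value):
  {}: w = 0, v = 0
  {1}: w = 3, v = 8
  {2}: w = 1, v = 15
  {3}: w = 2, v = 3
  {4}: w = 5, v = 6
  {1, 2}: w = 4, v = 23
  {1, 3}: w = 5, v = 11
  {1, 4}: w = 8, v = 14
  {2, 3}: w = 3, v = 18
  {2, 4}: w = 6, v = 21
  {3, 4}: w = 7, v = 9
  {1, 2, 3}: w = 6, v = 26
  {1, 2, 4}: w = 9 > 8, infeasible
  {1, 3, 4}: w = 10 > 8, infeasible
  {2, 3, 4}: w = 8, v = 24
  {1, 2, 3, 4}: w = 11 > 8, infeasible
Best feasible subset: items [1, 2, 3]
Total weight: 6 <= 8, total value: 26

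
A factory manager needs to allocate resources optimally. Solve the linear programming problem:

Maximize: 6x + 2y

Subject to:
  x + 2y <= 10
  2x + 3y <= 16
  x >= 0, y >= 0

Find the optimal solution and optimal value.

Feasible vertices: (0, 0), (0, 5), (2, 4), (8, 0)
Objective 6x + 2y at each:
  (0, 0): 0
  (0, 5): 10
  (2, 4): 20
  (8, 0): 48
Maximum is 48 at (8, 0).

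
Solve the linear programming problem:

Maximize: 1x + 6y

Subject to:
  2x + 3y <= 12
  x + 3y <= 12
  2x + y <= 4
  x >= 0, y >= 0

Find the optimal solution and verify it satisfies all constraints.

Feasible vertices: (0, 0), (0, 4), (2, 0)
Objective 1x + 6y at each vertex:
  (0, 0): 0
  (0, 4): 24
  (2, 0): 2
Maximum is 24 at (0, 4).
Verify constraints at (x, y) = (0, 4):
  2*0 + 3*4 = 12 <= 12 (active)
  1*0 + 3*4 = 12 <= 12 (active)
  2*0 + 1*4 = 4 <= 4 (active)
  x = 0 >= 0, y = 4 >= 0. All constraints satisfied.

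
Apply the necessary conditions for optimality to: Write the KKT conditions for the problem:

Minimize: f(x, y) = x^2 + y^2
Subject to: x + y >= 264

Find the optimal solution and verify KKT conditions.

KKT conditions for min x^2 + y^2 s.t. x + y >= 264:
Stationarity: 2x = mu, 2y = mu
So x = y = mu/2.
Complementary slackness: mu*(x + y - 264) = 0
Primal feasibility: x + y >= 264; dual feasibility: mu >= 0
If mu = 0 then x = y = 0, but 0 + 0 < 264 is infeasible, so the constraint is active.
Constraint active: x + y = 2*(mu/2) = 264 => mu = 264
x = y = 132, f = 34848
Verify: stationarity 2*132 = 264 = mu; primal 132 + 132 = 264 >= 264; dual mu = 264 >= 0; complementary slackness 264*(264 - 264) = 0. All KKT conditions hold.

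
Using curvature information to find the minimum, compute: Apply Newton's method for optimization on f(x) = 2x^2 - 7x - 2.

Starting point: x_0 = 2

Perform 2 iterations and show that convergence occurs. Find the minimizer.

f(x) = 2x^2 - 7x - 2, f'(x) = 4x + (-7), f''(x) = 4
Step 1: f'(2) = 1, x_1 = 2 - 1/4 = 7/4
Step 2: f'(7/4) = 0, x_2 = 7/4 (converged)
Newton's method converges in 1 step for quadratics.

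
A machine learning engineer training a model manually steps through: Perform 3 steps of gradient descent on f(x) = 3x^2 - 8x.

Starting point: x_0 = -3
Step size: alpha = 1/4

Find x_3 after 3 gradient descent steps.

f(x) = 3x^2 - 8x, f'(x) = 6x + (-8)
Step 1: f'(-3) = -26, x_1 = -3 - 1/4 * -26 = 7/2
Step 2: f'(7/2) = 13, x_2 = 7/2 - 1/4 * 13 = 1/4
Step 3: f'(1/4) = -13/2, x_3 = 1/4 - 1/4 * -13/2 = 15/8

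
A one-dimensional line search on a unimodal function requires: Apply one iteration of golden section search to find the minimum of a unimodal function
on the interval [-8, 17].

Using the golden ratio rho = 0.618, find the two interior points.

Golden section search on [-8, 17].
Golden ratio rho = 0.618 (approx).
Interior points:
  x_1 = -8 + (1-0.618)*25 = 1.5500
  x_2 = -8 + 0.618*25 = 7.4500
Compare f(x_1) and f(x_2) to determine which subinterval to keep.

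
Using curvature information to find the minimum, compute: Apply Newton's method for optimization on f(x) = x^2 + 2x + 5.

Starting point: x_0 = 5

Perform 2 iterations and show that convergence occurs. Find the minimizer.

f(x) = x^2 + 2x + 5, f'(x) = 2x + (2), f''(x) = 2
Step 1: f'(5) = 12, x_1 = 5 - 12/2 = -1
Step 2: f'(-1) = 0, x_2 = -1 (converged)
Newton's method converges in 1 step for quadratics.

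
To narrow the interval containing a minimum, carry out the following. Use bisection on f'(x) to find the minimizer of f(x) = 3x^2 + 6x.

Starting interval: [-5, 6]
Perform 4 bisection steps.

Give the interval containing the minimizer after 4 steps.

Finding critical point of f(x) = 3x^2 + 6x using bisection on f'(x) = 6x + 6.
f'(x) = 0 when x = -1.
Starting interval: [-5, 6]
Step 1: mid = 1/2, f'(mid) = 9, new interval = [-5, 1/2]
Step 2: mid = -9/4, f'(mid) = -15/2, new interval = [-9/4, 1/2]
Step 3: mid = -7/8, f'(mid) = 3/4, new interval = [-9/4, -7/8]
Step 4: mid = -25/16, f'(mid) = -27/8, new interval = [-25/16, -7/8]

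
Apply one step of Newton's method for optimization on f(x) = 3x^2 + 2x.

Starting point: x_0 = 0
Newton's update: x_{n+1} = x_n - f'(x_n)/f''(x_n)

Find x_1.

f(x) = 3x^2 + 2x
f'(x) = 6x + (2), f''(x) = 6
Newton step: x_1 = x_0 - f'(x_0)/f''(x_0)
f'(0) = 2
x_1 = 0 - 2/6 = -1/3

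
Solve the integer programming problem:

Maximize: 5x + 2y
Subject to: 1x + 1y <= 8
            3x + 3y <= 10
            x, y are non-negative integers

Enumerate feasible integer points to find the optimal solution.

Constraint 1: 1x + 1y <= 8
Constraint 2: 3x + 3y <= 10
Feasible x range (need y >= 0): 0 <= x <= min(8/1, 10/3) => x in {0, ..., 3}.
Enumerate feasible integer points row by row (the coefficient of y is 2 > 0, so for each x the largest feasible y gives the best value):
  x = 0: y <= min((8 - 1*0)/1, (10 - 3*0)/3) => y in {0, ..., 3}; best 5*0 + 2*3 = 6
  x = 1: y <= min((8 - 1*1)/1, (10 - 3*1)/3) => y in {0, ..., 2}; best 5*1 + 2*2 = 9
  x = 2: y <= min((8 - 1*2)/1, (10 - 3*2)/3) => y in {0, ..., 1}; best 5*2 + 2*1 = 12
  x = 3: y <= min((8 - 1*3)/1, (10 - 3*3)/3) => y in {0}; best 5*3 + 2*0 = 15
The maximum 5x + 2y = 15 is achieved at x = 3, y = 0.
Check: 1*3 + 1*0 = 3 <= 8 and 3*3 + 3*0 = 9 <= 10.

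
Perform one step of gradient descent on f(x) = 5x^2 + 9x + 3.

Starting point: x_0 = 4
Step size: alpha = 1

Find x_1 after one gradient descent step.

f(x) = 5x^2 + 9x + 3
f'(x) = 10x + 9
f'(4) = 10*4 + (9) = 49
x_1 = x_0 - alpha * f'(x_0) = 4 - 1 * 49 = -45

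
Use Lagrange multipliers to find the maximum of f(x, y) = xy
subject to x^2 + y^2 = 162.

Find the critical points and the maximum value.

Lagrange conditions: y = 2*lambda*x and x = 2*lambda*y
If x = 0 then y = 0, violating the constraint, so x, y != 0.
Dividing: y/x = x/y => x^2 = y^2 => y = x or y = -x
Constraint: 2x^2 = 162 => x^2 = 81 => x = +/-9
Critical points: (9, 9), (-9, -9), (9, -9), (-9, 9)
  y = x:  xy = x^2 = 81  at (9, 9) and (-9, -9)
  y = -x: xy = -x^2 = -81 at (9, -9) and (-9, 9)
Maximum xy = 81 at (9, 9) and (-9, -9)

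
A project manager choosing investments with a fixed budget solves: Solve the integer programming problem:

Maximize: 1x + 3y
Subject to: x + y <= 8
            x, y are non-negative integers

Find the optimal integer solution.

Objective: 1x + 3y, constraint: x + y <= 8
Coefficient of y is 3 > coefficient of x is 1, so allocate the entire budget to y.
Optimal: x = 0, y = 8, value = 24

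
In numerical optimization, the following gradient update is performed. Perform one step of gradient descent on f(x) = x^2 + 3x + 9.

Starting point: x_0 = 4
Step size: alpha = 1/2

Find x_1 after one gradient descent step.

f(x) = x^2 + 3x + 9
f'(x) = 2x + 3
f'(4) = 2*4 + (3) = 11
x_1 = x_0 - alpha * f'(x_0) = 4 - 1/2 * 11 = -3/2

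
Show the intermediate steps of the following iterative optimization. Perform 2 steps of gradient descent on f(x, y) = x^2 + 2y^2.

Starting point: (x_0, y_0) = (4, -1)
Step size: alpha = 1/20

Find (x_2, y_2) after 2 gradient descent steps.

f(x,y) = x^2 + 2y^2
grad_x = 2x + 0y, grad_y = 4y + 0x
Step 1: grad = (8, -4), (18/5, -4/5)
Step 2: grad = (36/5, -16/5), (81/25, -16/25)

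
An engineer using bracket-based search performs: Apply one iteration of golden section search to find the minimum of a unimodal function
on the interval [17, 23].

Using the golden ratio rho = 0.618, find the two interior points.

Golden section search on [17, 23].
Golden ratio rho = 0.618 (approx).
Interior points:
  x_1 = 17 + (1-0.618)*6 = 19.2920
  x_2 = 17 + 0.618*6 = 20.7080
Compare f(x_1) and f(x_2) to determine which subinterval to keep.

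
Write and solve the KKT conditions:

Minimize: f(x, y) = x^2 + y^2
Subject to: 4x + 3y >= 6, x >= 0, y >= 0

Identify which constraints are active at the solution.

KKT conditions for min x^2 + y^2 s.t. 4x + 3y >= 6, x >= 0, y >= 0:
Stationarity: 2x = mu*4 + mu_x, 2y = mu*3 + mu_y, with mu, mu_x, mu_y >= 0
Complementary slackness: mu*(4x + 3y - 6) = 0, mu_x*x = 0, mu_y*y = 0
(0, 0) is infeasible (4*0 + 3*0 < 6), so if mu = 0 stationarity would force x = mu_x/2 >= 0, y = mu_y/2 >= 0 with mu_x*x = mu_y*y = 0, i.e. x = y = 0: contradiction. Hence mu > 0 and 4x + 3y = 6 is active.
Try x > 0, y > 0 (so mu_x = mu_y = 0): x = 4*mu/2, y = 3*mu/2
Substitute: 4*(4*mu/2) + 3*(3*mu/2) = 6
  mu*25/2 = 6 => mu = 12/25
x* = 24/25 > 0, y* = 18/25 > 0, consistent with mu_x = mu_y = 0.
f is convex and the constraints are linear, so this KKT point is the global minimum.
f* = 36/25
Active constraints: 4x + 3y >= 6 (holds with equality, mu = 12/25 > 0); x >= 0 and y >= 0 are inactive (mu_x = mu_y = 0).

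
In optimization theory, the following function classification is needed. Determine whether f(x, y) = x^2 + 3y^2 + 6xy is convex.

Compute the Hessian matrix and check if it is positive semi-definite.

f(x,y) = x^2 + 3y^2 + 6xy
Hessian H = [[2, 6], [6, 6]]
trace(H) = 8, det(H) = -24
Eigenvalues: (8 +/- sqrt(160)) / 2 = 10.32, -2.325
Since not both eigenvalues positive, f is neither convex nor concave.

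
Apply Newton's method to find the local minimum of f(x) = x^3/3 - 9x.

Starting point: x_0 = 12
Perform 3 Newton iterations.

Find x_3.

f(x) = x^3/3 - 9x
f'(x) = x^2 - 9, f''(x) = 2x
Newton update: x_{n+1} = x_n - (x_n^2 - 9)/(2*x_n)
Step 1: x_0 = 12, f'=135, f''=24, x_1 = 51/8
Step 2: x_1 = 51/8, f'=2025/64, f''=51/4, x_2 = 1059/272
Step 3: x_2 = 1059/272, f'=455625/73984, f''=1059/136, x_3 = 595779/192032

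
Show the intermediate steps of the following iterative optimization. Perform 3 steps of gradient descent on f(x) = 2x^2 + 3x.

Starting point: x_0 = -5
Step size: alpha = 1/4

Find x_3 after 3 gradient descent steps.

f(x) = 2x^2 + 3x, f'(x) = 4x + (3)
Step 1: f'(-5) = -17, x_1 = -5 - 1/4 * -17 = -3/4
Step 2: f'(-3/4) = 0, x_2 = -3/4 - 1/4 * 0 = -3/4
Step 3: f'(-3/4) = 0, x_3 = -3/4 - 1/4 * 0 = -3/4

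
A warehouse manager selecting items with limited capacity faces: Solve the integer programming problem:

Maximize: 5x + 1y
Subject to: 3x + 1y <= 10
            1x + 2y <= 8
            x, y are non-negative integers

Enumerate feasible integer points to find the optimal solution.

Constraint 1: 3x + 1y <= 10
Constraint 2: 1x + 2y <= 8
Feasible x range (need y >= 0): 0 <= x <= min(10/3, 8/1) => x in {0, ..., 3}.
Enumerate feasible integer points row by row (the coefficient of y is 1 > 0, so for each x the largest feasible y gives the best value):
  x = 0: y <= min((10 - 3*0)/1, (8 - 1*0)/2) => y in {0, ..., 4}; best 5*0 + 1*4 = 4
  x = 1: y <= min((10 - 3*1)/1, (8 - 1*1)/2) => y in {0, ..., 3}; best 5*1 + 1*3 = 8
  x = 2: y <= min((10 - 3*2)/1, (8 - 1*2)/2) => y in {0, ..., 3}; best 5*2 + 1*3 = 13
  x = 3: y <= min((10 - 3*3)/1, (8 - 1*3)/2) => y in {0, ..., 1}; best 5*3 + 1*1 = 16
The maximum 5x + 1y = 16 is achieved at x = 3, y = 1.
Check: 3*3 + 1*1 = 10 <= 10 and 1*3 + 2*1 = 5 <= 8.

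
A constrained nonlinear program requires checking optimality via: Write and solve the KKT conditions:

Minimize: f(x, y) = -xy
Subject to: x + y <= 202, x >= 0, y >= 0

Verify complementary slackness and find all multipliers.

Problem: min -xy s.t. x + y <= 202 (multiplier lambda), x >= 0 (mu_x), y >= 0 (mu_y)
KKT stationarity: -y + lambda - mu_x = 0, -x + lambda - mu_y = 0, with lambda, mu_x, mu_y >= 0
Complementary slackness: lambda*(x + y - 202) = 0, mu_x*x = 0, mu_y*y = 0
If lambda = 0: y = -mu_x <= 0 and x = -mu_y <= 0 force x = y = 0 with f = 0; but x = y = 101 is feasible with f = -10201 < 0, so this is not the minimum. Hence lambda > 0 and x + y = 202.
Try x > 0, y > 0 (so mu_x = mu_y = 0): y = lambda, x = lambda => x = y = lambda
x + y = 202 => 2*lambda = 202 => lambda = 101
x* = y* = 101 > 0, consistent with mu_x = mu_y = 0.
(Any feasible point with x = 0 or y = 0 has f = 0 > -10201, so the minimum is not on those boundaries.)
min(-xy) = -10201 (i.e. max xy = 10201)
Multipliers: lambda = 101, mu_x = 0, mu_y = 0
Complementary slackness: lambda*(x + y - 202) = 101*(101 + 101 - 202) = 0, mu_x*x = 0*101 = 0, mu_y*y = 0*101 = 0. Satisfied.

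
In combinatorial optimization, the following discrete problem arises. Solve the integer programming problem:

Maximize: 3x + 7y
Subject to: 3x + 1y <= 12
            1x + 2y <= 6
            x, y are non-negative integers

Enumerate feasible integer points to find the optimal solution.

Constraint 1: 3x + 1y <= 12
Constraint 2: 1x + 2y <= 6
Feasible x range (need y >= 0): 0 <= x <= min(12/3, 6/1) => x in {0, ..., 4}.
Enumerate feasible integer points row by row (the coefficient of y is 7 > 0, so for each x the largest feasible y gives the best value):
  x = 0: y <= min((12 - 3*0)/1, (6 - 1*0)/2) => y in {0, ..., 3}; best 3*0 + 7*3 = 21
  x = 1: y <= min((12 - 3*1)/1, (6 - 1*1)/2) => y in {0, ..., 2}; best 3*1 + 7*2 = 17
  x = 2: y <= min((12 - 3*2)/1, (6 - 1*2)/2) => y in {0, ..., 2}; best 3*2 + 7*2 = 20
  x = 3: y <= min((12 - 3*3)/1, (6 - 1*3)/2) => y in {0, ..., 1}; best 3*3 + 7*1 = 16
  x = 4: y <= min((12 - 3*4)/1, (6 - 1*4)/2) => y in {0}; best 3*4 + 7*0 = 12
The maximum 3x + 7y = 21 is achieved at x = 0, y = 3.
Check: 3*0 + 1*3 = 3 <= 12 and 1*0 + 2*3 = 6 <= 6.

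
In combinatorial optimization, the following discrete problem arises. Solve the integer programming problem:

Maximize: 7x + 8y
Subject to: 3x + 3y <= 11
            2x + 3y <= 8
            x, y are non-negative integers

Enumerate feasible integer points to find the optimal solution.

Constraint 1: 3x + 3y <= 11
Constraint 2: 2x + 3y <= 8
Feasible x range (need y >= 0): 0 <= x <= min(11/3, 8/2) => x in {0, ..., 3}.
Enumerate feasible integer points row by row (the coefficient of y is 8 > 0, so for each x the largest feasible y gives the best value):
  x = 0: y <= min((11 - 3*0)/3, (8 - 2*0)/3) => y in {0, ..., 2}; best 7*0 + 8*2 = 16
  x = 1: y <= min((11 - 3*1)/3, (8 - 2*1)/3) => y in {0, ..., 2}; best 7*1 + 8*2 = 23
  x = 2: y <= min((11 - 3*2)/3, (8 - 2*2)/3) => y in {0, ..., 1}; best 7*2 + 8*1 = 22
  x = 3: y <= min((11 - 3*3)/3, (8 - 2*3)/3) => y in {0}; best 7*3 + 8*0 = 21
The maximum 7x + 8y = 23 is achieved at x = 1, y = 2.
Check: 3*1 + 3*2 = 9 <= 11 and 2*1 + 3*2 = 8 <= 8.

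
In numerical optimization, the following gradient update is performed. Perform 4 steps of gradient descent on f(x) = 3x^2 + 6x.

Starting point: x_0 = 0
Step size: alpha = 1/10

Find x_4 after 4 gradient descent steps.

f(x) = 3x^2 + 6x, f'(x) = 6x + (6)
Step 1: f'(0) = 6, x_1 = 0 - 1/10 * 6 = -3/5
Step 2: f'(-3/5) = 12/5, x_2 = -3/5 - 1/10 * 12/5 = -21/25
Step 3: f'(-21/25) = 24/25, x_3 = -21/25 - 1/10 * 24/25 = -117/125
Step 4: f'(-117/125) = 48/125, x_4 = -117/125 - 1/10 * 48/125 = -609/625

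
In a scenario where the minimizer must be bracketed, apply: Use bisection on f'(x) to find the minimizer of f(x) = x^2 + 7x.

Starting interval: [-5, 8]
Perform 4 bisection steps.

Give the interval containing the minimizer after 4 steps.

Finding critical point of f(x) = x^2 + 7x using bisection on f'(x) = 2x + 7.
f'(x) = 0 when x = -7/2.
Starting interval: [-5, 8]
Step 1: mid = 3/2, f'(mid) = 10, new interval = [-5, 3/2]
Step 2: mid = -7/4, f'(mid) = 7/2, new interval = [-5, -7/4]
Step 3: mid = -27/8, f'(mid) = 1/4, new interval = [-5, -27/8]
Step 4: mid = -67/16, f'(mid) = -11/8, new interval = [-67/16, -27/8]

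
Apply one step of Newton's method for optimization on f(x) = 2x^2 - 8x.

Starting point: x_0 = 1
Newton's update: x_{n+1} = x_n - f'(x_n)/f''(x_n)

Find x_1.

f(x) = 2x^2 - 8x
f'(x) = 4x + (-8), f''(x) = 4
Newton step: x_1 = x_0 - f'(x_0)/f''(x_0)
f'(1) = -4
x_1 = 1 - -4/4 = 2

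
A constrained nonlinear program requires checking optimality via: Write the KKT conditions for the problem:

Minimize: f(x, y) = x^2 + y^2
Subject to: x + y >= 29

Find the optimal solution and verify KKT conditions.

KKT conditions for min x^2 + y^2 s.t. x + y >= 29:
Stationarity: 2x = mu, 2y = mu
So x = y = mu/2.
Complementary slackness: mu*(x + y - 29) = 0
Primal feasibility: x + y >= 29; dual feasibility: mu >= 0
If mu = 0 then x = y = 0, but 0 + 0 < 29 is infeasible, so the constraint is active.
Constraint active: x + y = 2*(mu/2) = 29 => mu = 29
x = y = 29/2, f = 841/2
Verify: stationarity 2*(29/2) = 29 = mu; primal 29/2 + 29/2 = 29 >= 29; dual mu = 29 >= 0; complementary slackness 29*(29 - 29) = 0. All KKT conditions hold.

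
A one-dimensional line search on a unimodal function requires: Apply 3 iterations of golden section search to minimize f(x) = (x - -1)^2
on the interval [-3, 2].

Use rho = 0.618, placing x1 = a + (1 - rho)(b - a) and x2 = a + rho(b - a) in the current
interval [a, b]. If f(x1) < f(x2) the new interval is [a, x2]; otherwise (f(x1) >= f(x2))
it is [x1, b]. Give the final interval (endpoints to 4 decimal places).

Golden section search for min of f(x) = (x - -1)^2 on [-3, 2].
Each step: x1 = a + (1 - rho)(b - a), x2 = a + rho(b - a); if f(x1) < f(x2) keep [a, x2], otherwise keep [x1, b].
Step 1: [-3.0000, 2.0000], x1=-1.0900 (f=0.0081), x2=0.0900 (f=1.1881); f(x1) < f(x2) => keep [-3.0000, 0.0900]
Step 2: [-3.0000, 0.0900], x1=-1.8196 (f=0.6718), x2=-1.0904 (f=0.0082); f(x1) > f(x2) => keep [-1.8196, 0.0900]
Step 3: [-1.8196, 0.0900], x1=-1.0901 (f=0.0081), x2=-0.6395 (f=0.1300); f(x1) < f(x2) => keep [-1.8196, -0.6395]
Final interval: [-1.8196, -0.6395]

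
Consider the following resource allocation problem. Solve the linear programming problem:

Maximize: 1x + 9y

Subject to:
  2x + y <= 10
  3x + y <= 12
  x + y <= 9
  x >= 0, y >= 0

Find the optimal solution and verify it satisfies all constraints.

Feasible vertices: (0, 0), (0, 9), (1, 8), (2, 6), (4, 0)
Objective 1x + 9y at each vertex:
  (0, 0): 0
  (0, 9): 81
  (1, 8): 73
  (2, 6): 56
  (4, 0): 4
Maximum is 81 at (0, 9).
Verify constraints at (x, y) = (0, 9):
  2*0 + 1*9 = 9 <= 10
  3*0 + 1*9 = 9 <= 12
  1*0 + 1*9 = 9 <= 9 (active)
  x = 0 >= 0, y = 9 >= 0. All constraints satisfied.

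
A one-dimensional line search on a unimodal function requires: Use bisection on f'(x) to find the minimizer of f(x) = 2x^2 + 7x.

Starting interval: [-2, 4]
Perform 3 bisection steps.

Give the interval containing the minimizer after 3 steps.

Finding critical point of f(x) = 2x^2 + 7x using bisection on f'(x) = 4x + 7.
f'(x) = 0 when x = -7/4.
Starting interval: [-2, 4]
Step 1: mid = 1, f'(mid) = 11, new interval = [-2, 1]
Step 2: mid = -1/2, f'(mid) = 5, new interval = [-2, -1/2]
Step 3: mid = -5/4, f'(mid) = 2, new interval = [-2, -5/4]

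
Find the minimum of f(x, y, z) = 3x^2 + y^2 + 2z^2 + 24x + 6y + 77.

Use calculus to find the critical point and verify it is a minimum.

f(x,y,z) = 3x^2 + y^2 + 2z^2 + 24x + 6y + 77
df/dx = 6x + (24) = 0 => x = -4
df/dy = 2y + (6) = 0 => y = -3
df/dz = 4z + (0) = 0 => z = 0
f(-4,-3,0) = 3*(-4)^2 + 1*(-3)^2 + 2*(0)^2 + 24*(-4) + 6*(-3) + 77 = 20
Hessian is diagonal with entries 6, 2, 4 > 0, confirmed minimum.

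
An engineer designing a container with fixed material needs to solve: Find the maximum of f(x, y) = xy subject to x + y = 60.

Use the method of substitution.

Substitute y = 60 - x into f(x,y) = xy:
g(x) = x(60 - x) = 60x - x^2
g'(x) = 60 - 2x = 0  =>  x = 30
y = 60 - 30 = 30
Maximum value = 30 * 30 = 900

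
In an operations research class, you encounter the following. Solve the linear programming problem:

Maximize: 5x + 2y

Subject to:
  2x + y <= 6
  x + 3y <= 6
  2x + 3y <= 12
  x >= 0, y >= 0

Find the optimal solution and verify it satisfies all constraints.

Feasible vertices: (0, 0), (0, 2), (12/5, 6/5), (3, 0)
Objective 5x + 2y at each vertex:
  (0, 0): 0
  (0, 2): 4
  (12/5, 6/5): 72/5
  (3, 0): 15
Maximum is 15 at (3, 0).
Verify constraints at (x, y) = (3, 0):
  2*3 + 1*0 = 6 <= 6 (active)
  1*3 + 3*0 = 3 <= 6
  2*3 + 3*0 = 6 <= 12
  x = 3 >= 0, y = 0 >= 0. All constraints satisfied.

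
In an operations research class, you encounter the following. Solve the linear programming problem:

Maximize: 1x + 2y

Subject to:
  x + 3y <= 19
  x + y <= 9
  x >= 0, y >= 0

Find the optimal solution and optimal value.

Feasible vertices: (0, 0), (0, 19/3), (4, 5), (9, 0)
Objective 1x + 2y at each:
  (0, 0): 0
  (0, 19/3): 38/3
  (4, 5): 14
  (9, 0): 9
Maximum is 14 at (4, 5).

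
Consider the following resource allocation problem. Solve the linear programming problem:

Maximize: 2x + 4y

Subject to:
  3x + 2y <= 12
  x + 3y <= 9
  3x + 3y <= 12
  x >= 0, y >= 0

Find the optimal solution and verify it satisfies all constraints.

Feasible vertices: (0, 0), (0, 3), (3/2, 5/2), (4, 0)
Objective 2x + 4y at each vertex:
  (0, 0): 0
  (0, 3): 12
  (3/2, 5/2): 13
  (4, 0): 8
Maximum is 13 at (3/2, 5/2).
Verify constraints at (x, y) = (3/2, 5/2):
  3*(3/2) + 2*(5/2) = 19/2 <= 12
  1*(3/2) + 3*(5/2) = 9 <= 9 (active)
  3*(3/2) + 3*(5/2) = 12 <= 12 (active)
  x = 3/2 >= 0, y = 5/2 >= 0. All constraints satisfied.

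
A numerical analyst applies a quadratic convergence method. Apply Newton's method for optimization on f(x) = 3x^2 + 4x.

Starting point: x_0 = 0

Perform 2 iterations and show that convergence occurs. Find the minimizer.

f(x) = 3x^2 + 4x, f'(x) = 6x + (4), f''(x) = 6
Step 1: f'(0) = 4, x_1 = 0 - 4/6 = -2/3
Step 2: f'(-2/3) = 0, x_2 = -2/3 (converged)
Newton's method converges in 1 step for quadratics.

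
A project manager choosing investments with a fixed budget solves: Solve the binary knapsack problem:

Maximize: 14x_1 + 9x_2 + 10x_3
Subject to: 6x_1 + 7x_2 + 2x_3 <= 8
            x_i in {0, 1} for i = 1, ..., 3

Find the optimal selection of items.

Items: item 1 (v=14, w=6), item 2 (v=9, w=7), item 3 (v=10, w=2)
Capacity: 8
Checking all 8 subsets (w = total weight, v = total value):
  {}: w = 0, v = 0
  {1}: w = 6, v = 14
  {2}: w = 7, v = 9
  {3}: w = 2, v = 10
  {1, 2}: w = 13 > 8, infeasible
  {1, 3}: w = 8, v = 24
  {2, 3}: w = 9 > 8, infeasible
  {1, 2, 3}: w = 15 > 8, infeasible
Best feasible subset: items [1, 3]
Total weight: 8 <= 8, total value: 24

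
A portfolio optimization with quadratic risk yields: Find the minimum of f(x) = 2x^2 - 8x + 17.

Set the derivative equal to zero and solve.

f(x) = 2x^2 - 8x + 17
f'(x) = 4x + (-8) = 0
x = 8/4 = 2
f(2) = 9
Since f''(x) = 4 > 0, this is a minimum.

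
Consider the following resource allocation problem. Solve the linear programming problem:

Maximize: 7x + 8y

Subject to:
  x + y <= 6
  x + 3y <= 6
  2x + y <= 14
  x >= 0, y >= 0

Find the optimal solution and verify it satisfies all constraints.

Feasible vertices: (0, 0), (0, 2), (6, 0)
Objective 7x + 8y at each vertex:
  (0, 0): 0
  (0, 2): 16
  (6, 0): 42
Maximum is 42 at (6, 0).
Verify constraints at (x, y) = (6, 0):
  1*6 + 1*0 = 6 <= 6 (active)
  1*6 + 3*0 = 6 <= 6 (active)
  2*6 + 1*0 = 12 <= 14
  x = 6 >= 0, y = 0 >= 0. All constraints satisfied.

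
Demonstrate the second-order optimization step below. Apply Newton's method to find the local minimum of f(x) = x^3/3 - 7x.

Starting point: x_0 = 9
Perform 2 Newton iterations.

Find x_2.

f(x) = x^3/3 - 7x
f'(x) = x^2 - 7, f''(x) = 2x
Newton update: x_{n+1} = x_n - (x_n^2 - 7)/(2*x_n)
Step 1: x_0 = 9, f'=74, f''=18, x_1 = 44/9
Step 2: x_1 = 44/9, f'=1369/81, f''=88/9, x_2 = 2503/792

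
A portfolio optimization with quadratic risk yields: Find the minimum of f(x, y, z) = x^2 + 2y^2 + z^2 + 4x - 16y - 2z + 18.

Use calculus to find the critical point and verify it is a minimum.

f(x,y,z) = x^2 + 2y^2 + z^2 + 4x - 16y - 2z + 18
df/dx = 2x + (4) = 0 => x = -2
df/dy = 4y + (-16) = 0 => y = 4
df/dz = 2z + (-2) = 0 => z = 1
f(-2,4,1) = 1*(-2)^2 + 2*(4)^2 + 1*(1)^2 + 4*(-2) + -16*(4) + -2*(1) + 18 = -19
Hessian is diagonal with entries 2, 4, 2 > 0, confirmed minimum.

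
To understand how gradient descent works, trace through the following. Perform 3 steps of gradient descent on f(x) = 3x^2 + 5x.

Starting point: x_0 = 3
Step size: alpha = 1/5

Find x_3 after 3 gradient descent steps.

f(x) = 3x^2 + 5x, f'(x) = 6x + (5)
Step 1: f'(3) = 23, x_1 = 3 - 1/5 * 23 = -8/5
Step 2: f'(-8/5) = -23/5, x_2 = -8/5 - 1/5 * -23/5 = -17/25
Step 3: f'(-17/25) = 23/25, x_3 = -17/25 - 1/5 * 23/25 = -108/125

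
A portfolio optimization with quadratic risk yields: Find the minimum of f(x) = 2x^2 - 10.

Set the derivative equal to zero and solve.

f(x) = 2x^2 - 10
f'(x) = 4x + (0) = 0
x = 0/4 = 0
f(0) = -10
Since f''(x) = 4 > 0, this is a minimum.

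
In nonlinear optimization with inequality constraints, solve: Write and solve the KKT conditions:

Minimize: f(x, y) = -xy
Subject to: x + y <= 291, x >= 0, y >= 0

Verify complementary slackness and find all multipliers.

Problem: min -xy s.t. x + y <= 291 (multiplier lambda), x >= 0 (mu_x), y >= 0 (mu_y)
KKT stationarity: -y + lambda - mu_x = 0, -x + lambda - mu_y = 0, with lambda, mu_x, mu_y >= 0
Complementary slackness: lambda*(x + y - 291) = 0, mu_x*x = 0, mu_y*y = 0
If lambda = 0: y = -mu_x <= 0 and x = -mu_y <= 0 force x = y = 0 with f = 0; but x = y = 291/2 is feasible with f = -84681/4 < 0, so this is not the minimum. Hence lambda > 0 and x + y = 291.
Try x > 0, y > 0 (so mu_x = mu_y = 0): y = lambda, x = lambda => x = y = lambda
x + y = 291 => 2*lambda = 291 => lambda = 291/2
x* = y* = 291/2 > 0, consistent with mu_x = mu_y = 0.
(Any feasible point with x = 0 or y = 0 has f = 0 > -84681/4, so the minimum is not on those boundaries.)
min(-xy) = -84681/4 (i.e. max xy = 84681/4)
Multipliers: lambda = 291/2, mu_x = 0, mu_y = 0
Complementary slackness: lambda*(x + y - 291) = 291/2*(291/2 + 291/2 - 291) = 0, mu_x*x = 0*291/2 = 0, mu_y*y = 0*291/2 = 0. Satisfied.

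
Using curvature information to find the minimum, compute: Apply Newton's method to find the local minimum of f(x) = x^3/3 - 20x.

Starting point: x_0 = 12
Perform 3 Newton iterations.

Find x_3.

f(x) = x^3/3 - 20x
f'(x) = x^2 - 20, f''(x) = 2x
Newton update: x_{n+1} = x_n - (x_n^2 - 20)/(2*x_n)
Step 1: x_0 = 12, f'=124, f''=24, x_1 = 41/6
Step 2: x_1 = 41/6, f'=961/36, f''=41/3, x_2 = 2401/492
Step 3: x_2 = 2401/492, f'=923521/242064, f''=2401/246, x_3 = 10606081/2362584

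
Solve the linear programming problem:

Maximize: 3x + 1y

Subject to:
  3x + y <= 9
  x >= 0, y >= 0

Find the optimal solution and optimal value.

The feasible region has vertices at [(0, 0), (3, 0), (0, 9)].
Checking objective 3x + 1y at each vertex:
  (0, 0): 3*0 + 1*0 = 0
  (3, 0): 3*3 + 1*0 = 9
  (0, 9): 3*0 + 1*9 = 9
Maximum is 9 at (3, 0).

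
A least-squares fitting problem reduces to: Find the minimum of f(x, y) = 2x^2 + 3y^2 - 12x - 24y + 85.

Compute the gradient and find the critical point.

f(x,y) = 2x^2 + 3y^2 - 12x - 24y + 85
df/dx = 4x + (-12) = 0  =>  x = 3
df/dy = 6y + (-24) = 0  =>  y = 4
f(3, 4) = 2*(3)^2 + 3*(4)^2 + -12*(3) + -24*(4) + 85 = 19
Hessian is diagonal with entries 4, 6 > 0, so this is a minimum.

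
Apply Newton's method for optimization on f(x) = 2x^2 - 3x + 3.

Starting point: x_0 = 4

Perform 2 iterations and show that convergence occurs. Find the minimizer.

f(x) = 2x^2 - 3x + 3, f'(x) = 4x + (-3), f''(x) = 4
Step 1: f'(4) = 13, x_1 = 4 - 13/4 = 3/4
Step 2: f'(3/4) = 0, x_2 = 3/4 (converged)
Newton's method converges in 1 step for quadratics.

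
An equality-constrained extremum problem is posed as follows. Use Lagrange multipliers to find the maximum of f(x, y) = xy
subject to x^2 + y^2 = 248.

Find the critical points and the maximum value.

Lagrange conditions: y = 2*lambda*x and x = 2*lambda*y
If x = 0 then y = 0, violating the constraint, so x, y != 0.
Dividing: y/x = x/y => x^2 = y^2 => y = x or y = -x
Constraint: 2x^2 = 248 => x^2 = 124 => x = +/-sqrt(124)
Critical points: (sqrt(124), sqrt(124)), (-sqrt(124), -sqrt(124)), (sqrt(124), -sqrt(124)), (-sqrt(124), sqrt(124))
  y = x:  xy = x^2 = 124  at (sqrt(124), sqrt(124)) and (-sqrt(124), -sqrt(124))
  y = -x: xy = -x^2 = -124 at (sqrt(124), -sqrt(124)) and (-sqrt(124), sqrt(124))
Maximum xy = 124 at (sqrt(124), sqrt(124)) and (-sqrt(124), -sqrt(124))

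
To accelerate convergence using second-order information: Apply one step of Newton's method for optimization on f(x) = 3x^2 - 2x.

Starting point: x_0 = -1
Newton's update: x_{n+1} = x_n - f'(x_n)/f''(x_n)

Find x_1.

f(x) = 3x^2 - 2x
f'(x) = 6x + (-2), f''(x) = 6
Newton step: x_1 = x_0 - f'(x_0)/f''(x_0)
f'(-1) = -8
x_1 = -1 - -8/6 = 1/3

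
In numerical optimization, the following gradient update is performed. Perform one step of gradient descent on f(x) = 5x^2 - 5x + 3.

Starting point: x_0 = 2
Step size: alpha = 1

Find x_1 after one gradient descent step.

f(x) = 5x^2 - 5x + 3
f'(x) = 10x - 5
f'(2) = 10*2 + (-5) = 15
x_1 = x_0 - alpha * f'(x_0) = 2 - 1 * 15 = -13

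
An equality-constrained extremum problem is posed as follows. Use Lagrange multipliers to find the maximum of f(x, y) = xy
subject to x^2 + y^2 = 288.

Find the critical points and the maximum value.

Lagrange conditions: y = 2*lambda*x and x = 2*lambda*y
If x = 0 then y = 0, violating the constraint, so x, y != 0.
Dividing: y/x = x/y => x^2 = y^2 => y = x or y = -x
Constraint: 2x^2 = 288 => x^2 = 144 => x = +/-12
Critical points: (12, 12), (-12, -12), (12, -12), (-12, 12)
  y = x:  xy = x^2 = 144  at (12, 12) and (-12, -12)
  y = -x: xy = -x^2 = -144 at (12, -12) and (-12, 12)
Maximum xy = 144 at (12, 12) and (-12, -12)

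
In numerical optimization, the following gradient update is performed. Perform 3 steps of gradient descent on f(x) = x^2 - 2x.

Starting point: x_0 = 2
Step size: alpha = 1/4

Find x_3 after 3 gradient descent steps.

f(x) = x^2 - 2x, f'(x) = 2x + (-2)
Step 1: f'(2) = 2, x_1 = 2 - 1/4 * 2 = 3/2
Step 2: f'(3/2) = 1, x_2 = 3/2 - 1/4 * 1 = 5/4
Step 3: f'(5/4) = 1/2, x_3 = 5/4 - 1/4 * 1/2 = 9/8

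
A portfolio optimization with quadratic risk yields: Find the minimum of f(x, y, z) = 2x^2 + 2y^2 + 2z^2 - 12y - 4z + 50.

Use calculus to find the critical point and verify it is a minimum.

f(x,y,z) = 2x^2 + 2y^2 + 2z^2 - 12y - 4z + 50
df/dx = 4x + (0) = 0 => x = 0
df/dy = 4y + (-12) = 0 => y = 3
df/dz = 4z + (-4) = 0 => z = 1
f(0,3,1) = 2*(0)^2 + 2*(3)^2 + 2*(1)^2 + -12*(3) + -4*(1) + 50 = 30
Hessian is diagonal with entries 4, 4, 4 > 0, confirmed minimum.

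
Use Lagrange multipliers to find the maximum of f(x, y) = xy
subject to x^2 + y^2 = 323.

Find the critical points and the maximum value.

Lagrange conditions: y = 2*lambda*x and x = 2*lambda*y
If x = 0 then y = 0, violating the constraint, so x, y != 0.
Dividing: y/x = x/y => x^2 = y^2 => y = x or y = -x
Constraint: 2x^2 = 323 => x^2 = 323/2 => x = +/-sqrt(323/2)
Critical points: (sqrt(323/2), sqrt(323/2)), (-sqrt(323/2), -sqrt(323/2)), (sqrt(323/2), -sqrt(323/2)), (-sqrt(323/2), sqrt(323/2))
  y = x:  xy = x^2 = 323/2  at (sqrt(323/2), sqrt(323/2)) and (-sqrt(323/2), -sqrt(323/2))
  y = -x: xy = -x^2 = -323/2 at (sqrt(323/2), -sqrt(323/2)) and (-sqrt(323/2), sqrt(323/2))
Maximum xy = 323/2 at (sqrt(323/2), sqrt(323/2)) and (-sqrt(323/2), -sqrt(323/2))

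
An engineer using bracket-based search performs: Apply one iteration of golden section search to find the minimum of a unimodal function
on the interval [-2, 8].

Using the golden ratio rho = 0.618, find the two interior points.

Golden section search on [-2, 8].
Golden ratio rho = 0.618 (approx).
Interior points:
  x_1 = -2 + (1-0.618)*10 = 1.8200
  x_2 = -2 + 0.618*10 = 4.1800
Compare f(x_1) and f(x_2) to determine which subinterval to keep.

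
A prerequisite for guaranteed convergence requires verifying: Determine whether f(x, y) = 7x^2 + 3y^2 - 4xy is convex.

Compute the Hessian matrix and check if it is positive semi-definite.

f(x,y) = 7x^2 + 3y^2 - 4xy
Hessian H = [[14, -4], [-4, 6]]
trace(H) = 20, det(H) = 68
Eigenvalues: (20 +/- sqrt(128)) / 2 = 15.66, 4.343
Since both eigenvalues > 0, f is convex.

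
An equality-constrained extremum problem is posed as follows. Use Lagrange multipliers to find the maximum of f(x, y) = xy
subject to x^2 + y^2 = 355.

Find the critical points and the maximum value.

Lagrange conditions: y = 2*lambda*x and x = 2*lambda*y
If x = 0 then y = 0, violating the constraint, so x, y != 0.
Dividing: y/x = x/y => x^2 = y^2 => y = x or y = -x
Constraint: 2x^2 = 355 => x^2 = 355/2 => x = +/-sqrt(355/2)
Critical points: (sqrt(355/2), sqrt(355/2)), (-sqrt(355/2), -sqrt(355/2)), (sqrt(355/2), -sqrt(355/2)), (-sqrt(355/2), sqrt(355/2))
  y = x:  xy = x^2 = 355/2  at (sqrt(355/2), sqrt(355/2)) and (-sqrt(355/2), -sqrt(355/2))
  y = -x: xy = -x^2 = -355/2 at (sqrt(355/2), -sqrt(355/2)) and (-sqrt(355/2), sqrt(355/2))
Maximum xy = 355/2 at (sqrt(355/2), sqrt(355/2)) and (-sqrt(355/2), -sqrt(355/2))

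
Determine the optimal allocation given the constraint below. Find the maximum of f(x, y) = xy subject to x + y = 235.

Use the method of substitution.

Substitute y = 235 - x into f(x,y) = xy:
g(x) = x(235 - x) = 235x - x^2
g'(x) = 235 - 2x = 0  =>  x = 235/2
y = 235 - 235/2 = 235/2
Maximum value = (235/2) * (235/2) = 55225/4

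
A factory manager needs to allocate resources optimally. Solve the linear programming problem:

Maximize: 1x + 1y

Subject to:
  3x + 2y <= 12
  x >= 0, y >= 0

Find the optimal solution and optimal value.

The feasible region has vertices at [(0, 0), (4, 0), (0, 6)].
Checking objective 1x + 1y at each vertex:
  (0, 0): 1*0 + 1*0 = 0
  (4, 0): 1*4 + 1*0 = 4
  (0, 6): 1*0 + 1*6 = 6
Maximum is 6 at (0, 6).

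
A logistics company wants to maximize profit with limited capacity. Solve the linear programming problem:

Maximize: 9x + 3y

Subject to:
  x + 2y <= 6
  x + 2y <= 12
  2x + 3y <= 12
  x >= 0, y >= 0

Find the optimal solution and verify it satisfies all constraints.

Feasible vertices: (0, 0), (0, 3), (6, 0)
Objective 9x + 3y at each vertex:
  (0, 0): 0
  (0, 3): 9
  (6, 0): 54
Maximum is 54 at (6, 0).
Verify constraints at (x, y) = (6, 0):
  1*6 + 2*0 = 6 <= 6 (active)
  1*6 + 2*0 = 6 <= 12
  2*6 + 3*0 = 12 <= 12 (active)
  x = 6 >= 0, y = 0 >= 0. All constraints satisfied.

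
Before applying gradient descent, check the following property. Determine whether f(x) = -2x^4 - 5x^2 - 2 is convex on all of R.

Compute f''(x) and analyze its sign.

f(x) = -2x^4 - 5x^2 - 2
f'(x) = -8x^3 + -10x
f''(x) = -24x^2 + -10
f''(x) = -24x^2 + -10 <= -10 < 0 for all x
Therefore, f is concave on R.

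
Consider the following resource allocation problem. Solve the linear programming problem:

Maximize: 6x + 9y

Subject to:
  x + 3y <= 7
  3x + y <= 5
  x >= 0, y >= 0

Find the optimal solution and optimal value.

Feasible vertices: (0, 0), (0, 7/3), (1, 2), (5/3, 0)
Objective 6x + 9y at each:
  (0, 0): 0
  (0, 7/3): 21
  (1, 2): 24
  (5/3, 0): 10
Maximum is 24 at (1, 2).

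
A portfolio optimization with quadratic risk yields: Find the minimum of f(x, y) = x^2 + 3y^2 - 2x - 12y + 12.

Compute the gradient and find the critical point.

f(x,y) = x^2 + 3y^2 - 2x - 12y + 12
df/dx = 2x + (-2) = 0  =>  x = 1
df/dy = 6y + (-12) = 0  =>  y = 2
f(1, 2) = 1*(1)^2 + 3*(2)^2 + -2*(1) + -12*(2) + 12 = -1
Hessian is diagonal with entries 2, 6 > 0, so this is a minimum.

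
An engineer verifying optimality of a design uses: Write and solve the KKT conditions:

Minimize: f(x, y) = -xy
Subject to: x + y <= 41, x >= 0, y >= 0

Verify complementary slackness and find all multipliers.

Problem: min -xy s.t. x + y <= 41 (multiplier lambda), x >= 0 (mu_x), y >= 0 (mu_y)
KKT stationarity: -y + lambda - mu_x = 0, -x + lambda - mu_y = 0, with lambda, mu_x, mu_y >= 0
Complementary slackness: lambda*(x + y - 41) = 0, mu_x*x = 0, mu_y*y = 0
If lambda = 0: y = -mu_x <= 0 and x = -mu_y <= 0 force x = y = 0 with f = 0; but x = y = 41/2 is feasible with f = -1681/4 < 0, so this is not the minimum. Hence lambda > 0 and x + y = 41.
Try x > 0, y > 0 (so mu_x = mu_y = 0): y = lambda, x = lambda => x = y = lambda
x + y = 41 => 2*lambda = 41 => lambda = 41/2
x* = y* = 41/2 > 0, consistent with mu_x = mu_y = 0.
(Any feasible point with x = 0 or y = 0 has f = 0 > -1681/4, so the minimum is not on those boundaries.)
min(-xy) = -1681/4 (i.e. max xy = 1681/4)
Multipliers: lambda = 41/2, mu_x = 0, mu_y = 0
Complementary slackness: lambda*(x + y - 41) = 41/2*(41/2 + 41/2 - 41) = 0, mu_x*x = 0*41/2 = 0, mu_y*y = 0*41/2 = 0. Satisfied.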